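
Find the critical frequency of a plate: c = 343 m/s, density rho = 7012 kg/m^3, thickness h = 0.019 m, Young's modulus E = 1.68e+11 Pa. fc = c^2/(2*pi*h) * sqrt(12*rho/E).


12*rho/E = 12*7012/1.68e+11 = 5.00857e-07
sqrt(12*rho/E) = sqrt(5.00857e-07) = 0.000707713
c^2/(2*pi*h) = 343^2/(2*pi*0.019) = 985496
fc = 985496 * 0.000707713 = 697.45 Hz


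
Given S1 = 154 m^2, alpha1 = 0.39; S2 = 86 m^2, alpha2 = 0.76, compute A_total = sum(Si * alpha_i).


154 * 0.39 = 60.06
86 * 0.76 = 65.36
A_total = 60.06 + 65.36 = 125.42 m^2


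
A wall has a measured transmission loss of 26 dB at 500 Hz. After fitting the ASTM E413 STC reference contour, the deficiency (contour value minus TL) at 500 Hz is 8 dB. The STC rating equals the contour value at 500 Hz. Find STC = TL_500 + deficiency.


By ASTM E413, STC = value of the fitted reference contour at 500 Hz.
Contour value at 500 Hz = TL_500 + deficiency = 26 + 8 = 34
STC = 34


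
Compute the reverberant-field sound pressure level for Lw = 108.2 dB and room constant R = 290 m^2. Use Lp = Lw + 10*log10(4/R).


4/R = 4/290 = 0.0137931
Lp = 108.2 + 10*log10(0.0137931) = 89.597 dB


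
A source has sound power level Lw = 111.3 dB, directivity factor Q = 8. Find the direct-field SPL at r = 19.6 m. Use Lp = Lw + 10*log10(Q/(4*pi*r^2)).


4*pi*r^2 = 4*pi*19.6^2 = 4827.5 m^2
Q / (4*pi*r^2) = 8 / 4827.5 = 0.00165717
Lp = 111.3 + 10*log10(0.00165717) = 83.494 dB


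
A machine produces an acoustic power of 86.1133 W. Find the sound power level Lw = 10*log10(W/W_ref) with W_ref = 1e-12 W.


W / W_ref = 86.1133 / 1e-12 = 8.61133e+13
Lw = 10 * log10(8.61133e+13) = 139.35 dB


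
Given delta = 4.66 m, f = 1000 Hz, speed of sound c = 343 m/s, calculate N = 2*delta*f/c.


N = 2*delta*f/c = 2*delta/lambda, where lambda = c/f
lambda = 343 / 1000 = 0.343 m
N = 2 * 4.66 / 0.343 = 27.172


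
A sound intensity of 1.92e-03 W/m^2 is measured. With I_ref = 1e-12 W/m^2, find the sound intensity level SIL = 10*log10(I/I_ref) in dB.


I / I_ref = 1.92e-03 / 1e-12 = 1.92e+09
SIL = 10 * log10(1.92e+09) = 92.833 dB


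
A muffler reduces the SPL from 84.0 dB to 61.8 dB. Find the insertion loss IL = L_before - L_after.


Insertion loss = SPL without muffler - SPL with muffler
IL = 84.0 - 61.8 = 22.2 dB


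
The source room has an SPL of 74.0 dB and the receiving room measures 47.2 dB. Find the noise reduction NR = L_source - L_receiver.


NR = L_source - L_receiver (difference between source and receiving room levels)
NR = 74.0 - 47.2 = 26.8 dB


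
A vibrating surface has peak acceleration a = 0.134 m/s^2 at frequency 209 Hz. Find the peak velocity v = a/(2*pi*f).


omega = 2*pi*f = 2*pi*209 = 1313.19 rad/s
v = a / omega = 0.134 / 1313.19 = 0.00010204 m/s


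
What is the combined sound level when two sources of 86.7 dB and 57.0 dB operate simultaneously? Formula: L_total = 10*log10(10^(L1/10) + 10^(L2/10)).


10^(86.7/10) = 4.67735e+08
10^(57.0/10) = 501187
Sum = 4.67735e+08 + 501187 = 4.68236e+08
L_total = 10*log10(4.68236e+08) = 86.705 dB


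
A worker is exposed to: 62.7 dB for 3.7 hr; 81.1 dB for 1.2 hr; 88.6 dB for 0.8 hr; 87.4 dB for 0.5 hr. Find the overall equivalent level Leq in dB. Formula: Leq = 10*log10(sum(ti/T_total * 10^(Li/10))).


T_total = 3.7 + 1.2 + 0.8 + 0.5 = 6.2 hr
(3.7/6.2) * 10^(62.7/10) = 1.11125e+06
(1.2/6.2) * 10^(81.1/10) = 2.49339e+07
(0.8/6.2) * 10^(88.6/10) = 9.34756e+07
(0.5/6.2) * 10^(87.4/10) = 4.43178e+07
Sum = 1.11125e+06 + 2.49339e+07 + 9.34756e+07 + 4.43178e+07 = 1.63839e+08
Leq = 10*log10(1.63839e+08) = 82.144 dB


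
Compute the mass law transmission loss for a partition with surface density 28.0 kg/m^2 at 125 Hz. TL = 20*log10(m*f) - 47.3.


m * f = 28.0 * 125 = 3500
20*log10(3500) = 70.8814 dB
TL = 70.8814 - 47.3 = 23.581 dB


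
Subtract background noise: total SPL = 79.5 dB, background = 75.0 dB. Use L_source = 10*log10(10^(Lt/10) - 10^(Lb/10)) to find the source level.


10^(79.5/10) = 8.91251e+07
10^(75.0/10) = 3.16228e+07
Difference = 8.91251e+07 - 3.16228e+07 = 5.75023e+07
L_source = 10*log10(5.75023e+07) = 77.597 dB


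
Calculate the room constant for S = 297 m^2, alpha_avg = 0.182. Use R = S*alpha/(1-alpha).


R = 297 * 0.182 / (1 - 0.182) = 66.081 m^2


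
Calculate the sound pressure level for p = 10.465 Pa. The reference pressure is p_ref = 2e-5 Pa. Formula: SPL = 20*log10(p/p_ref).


p / p_ref = 10.465 / 2e-5 = 523250
SPL = 20 * log10(523250) = 114.37 dB


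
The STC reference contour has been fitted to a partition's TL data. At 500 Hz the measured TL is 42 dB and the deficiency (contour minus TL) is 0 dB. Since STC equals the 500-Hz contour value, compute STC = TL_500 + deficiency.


By ASTM E413, STC = value of the fitted reference contour at 500 Hz.
Contour value at 500 Hz = TL_500 + deficiency = 42 + 0 = 42
STC = 42


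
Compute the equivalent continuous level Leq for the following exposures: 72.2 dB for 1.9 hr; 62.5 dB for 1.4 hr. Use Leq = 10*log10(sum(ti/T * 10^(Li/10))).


T_total = 1.9 + 1.4 = 3.3 hr
(1.9/3.3) * 10^(72.2/10) = 9.5552e+06
(1.4/3.3) * 10^(62.5/10) = 754422
Sum = 9.5552e+06 + 754422 = 1.03096e+07
Leq = 10*log10(1.03096e+07) = 70.132 dB


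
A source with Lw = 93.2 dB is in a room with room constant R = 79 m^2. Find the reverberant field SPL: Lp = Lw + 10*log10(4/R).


4/R = 4/79 = 0.0506329
Lp = 93.2 + 10*log10(0.0506329) = 80.244 dB


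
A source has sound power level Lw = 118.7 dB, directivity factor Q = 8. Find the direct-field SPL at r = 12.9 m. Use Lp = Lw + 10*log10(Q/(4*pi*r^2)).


4*pi*r^2 = 4*pi*12.9^2 = 2091.17 m^2
Q / (4*pi*r^2) = 8 / 2091.17 = 0.00382561
Lp = 118.7 + 10*log10(0.00382561) = 94.527 dB


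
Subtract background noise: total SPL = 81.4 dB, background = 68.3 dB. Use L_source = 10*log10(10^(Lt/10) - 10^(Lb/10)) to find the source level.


10^(81.4/10) = 1.38038e+08
10^(68.3/10) = 6.76083e+06
Difference = 1.38038e+08 - 6.76083e+06 = 1.31277e+08
L_source = 10*log10(1.31277e+08) = 81.182 dB


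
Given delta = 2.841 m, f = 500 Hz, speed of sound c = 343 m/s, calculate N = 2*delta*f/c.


N = 2*delta*f/c = 2*delta/lambda, where lambda = c/f
lambda = 343 / 500 = 0.686 m
N = 2 * 2.841 / 0.686 = 8.2828


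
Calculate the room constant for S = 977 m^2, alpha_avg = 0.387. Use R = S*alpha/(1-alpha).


R = 977 * 0.387 / (1 - 0.387) = 616.8 m^2


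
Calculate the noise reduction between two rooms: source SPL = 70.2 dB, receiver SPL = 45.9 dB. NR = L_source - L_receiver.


NR = L_source - L_receiver (difference between source and receiving room levels)
NR = 70.2 - 45.9 = 24.3 dB


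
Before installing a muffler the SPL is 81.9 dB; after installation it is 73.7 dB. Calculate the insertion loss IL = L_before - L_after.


Insertion loss = SPL without muffler - SPL with muffler
IL = 81.9 - 73.7 = 8.2 dB


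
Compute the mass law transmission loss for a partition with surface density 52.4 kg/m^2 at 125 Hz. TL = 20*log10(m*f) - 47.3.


m * f = 52.4 * 125 = 6550
20*log10(6550) = 76.3248 dB
TL = 76.3248 - 47.3 = 29.025 dB


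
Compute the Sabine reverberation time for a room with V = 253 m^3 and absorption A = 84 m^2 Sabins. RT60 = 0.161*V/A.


RT60 = 0.161 * 253 / 84 = 0.48492 s


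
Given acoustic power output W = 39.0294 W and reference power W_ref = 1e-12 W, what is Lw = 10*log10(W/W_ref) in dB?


W / W_ref = 39.0294 / 1e-12 = 3.90294e+13
Lw = 10 * log10(3.90294e+13) = 135.91 dB


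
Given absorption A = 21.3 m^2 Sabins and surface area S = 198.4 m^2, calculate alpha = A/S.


Absorption coefficient = absorbed power / incident power
alpha = A / S = 21.3 / 198.4 = 0.10736


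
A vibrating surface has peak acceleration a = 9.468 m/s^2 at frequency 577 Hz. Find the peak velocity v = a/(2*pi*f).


omega = 2*pi*f = 2*pi*577 = 3625.4 rad/s
v = a / omega = 9.468 / 3625.4 = 0.0026116 m/s


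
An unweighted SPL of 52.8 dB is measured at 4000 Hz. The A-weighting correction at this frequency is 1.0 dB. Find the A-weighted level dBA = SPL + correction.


A-weighting table: 4000 Hz -> 1.0 dB correction
SPL_A = SPL + correction = 52.8 + (1.0) = 53.8 dBA


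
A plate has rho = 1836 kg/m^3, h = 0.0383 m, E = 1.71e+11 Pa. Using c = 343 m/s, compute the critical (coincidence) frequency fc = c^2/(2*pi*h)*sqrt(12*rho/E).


12*rho/E = 12*1836/1.71e+11 = 1.28842e-07
sqrt(12*rho/E) = sqrt(1.28842e-07) = 0.000358946
c^2/(2*pi*h) = 343^2/(2*pi*0.0383) = 488888
fc = 488888 * 0.000358946 = 175.48 Hz


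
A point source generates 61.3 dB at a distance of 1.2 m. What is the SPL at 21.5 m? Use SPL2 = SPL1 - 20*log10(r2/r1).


r2/r1 = 21.5/1.2 = 17.9167
Correction = 20*log10(17.9167) = 25.0652 dB
SPL2 = 61.3 - 25.0652 = 36.235 dB


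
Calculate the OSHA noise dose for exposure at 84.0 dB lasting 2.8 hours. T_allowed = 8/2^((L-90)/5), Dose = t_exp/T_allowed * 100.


T_allowed = 8 / 2^((84.0 - 90)/5) = 18.3792 hr
Dose = 2.8 / 18.3792 * 100 = 15.235 %


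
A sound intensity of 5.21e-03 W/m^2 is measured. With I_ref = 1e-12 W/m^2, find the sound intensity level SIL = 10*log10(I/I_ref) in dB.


I / I_ref = 5.21e-03 / 1e-12 = 5.21e+09
SIL = 10 * log10(5.21e+09) = 97.168 dB


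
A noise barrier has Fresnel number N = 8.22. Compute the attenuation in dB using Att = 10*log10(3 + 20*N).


3 + 20*N = 3 + 20*8.22 = 167.4
Att = 10*log10(167.4) = 22.238 dB


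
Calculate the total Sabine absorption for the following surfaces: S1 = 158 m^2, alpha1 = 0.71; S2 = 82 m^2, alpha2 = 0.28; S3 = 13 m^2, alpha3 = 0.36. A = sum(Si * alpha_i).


158 * 0.71 = 112.18
82 * 0.28 = 22.96
13 * 0.36 = 4.68
A_total = 112.18 + 22.96 + 4.68 = 139.82 m^2


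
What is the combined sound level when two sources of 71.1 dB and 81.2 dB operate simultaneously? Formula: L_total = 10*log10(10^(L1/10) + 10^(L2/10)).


10^(71.1/10) = 1.28825e+07
10^(81.2/10) = 1.31826e+08
Sum = 1.28825e+07 + 1.31826e+08 = 1.44708e+08
L_total = 10*log10(1.44708e+08) = 81.605 dB


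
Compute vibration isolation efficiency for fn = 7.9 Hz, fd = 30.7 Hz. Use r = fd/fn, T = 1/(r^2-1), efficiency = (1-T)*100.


r = 30.7 / 7.9 = 3.88608
r^2 - 1 = 3.88608^2 - 1 = 14.1016
T = 1/14.1016 = 0.0709139
Efficiency = (1 - 0.0709139)*100 = 92.909 %


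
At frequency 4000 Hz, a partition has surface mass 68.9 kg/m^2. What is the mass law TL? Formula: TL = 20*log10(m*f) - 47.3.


m * f = 68.9 * 4000 = 275600
20*log10(275600) = 108.806 dB
TL = 108.806 - 47.3 = 61.506 dB


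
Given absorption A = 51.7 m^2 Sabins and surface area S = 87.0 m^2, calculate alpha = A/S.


Absorption coefficient = absorbed power / incident power
alpha = A / S = 51.7 / 87.0 = 0.59425


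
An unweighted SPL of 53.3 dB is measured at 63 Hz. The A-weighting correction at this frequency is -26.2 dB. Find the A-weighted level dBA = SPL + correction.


A-weighting table: 63 Hz -> -26.2 dB correction
SPL_A = SPL + correction = 53.3 + (-26.2) = 27.1 dBA


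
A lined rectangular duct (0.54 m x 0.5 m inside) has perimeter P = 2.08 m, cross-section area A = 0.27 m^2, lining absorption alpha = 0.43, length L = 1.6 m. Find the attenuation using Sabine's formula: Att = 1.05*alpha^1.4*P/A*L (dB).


alpha^1.4 = 0.43^1.4 = 0.3068
Attenuation rate = 1.05 * alpha^1.4 * P / A
= 1.05 * 0.3068 * 2.08 / 0.27 = 2.48167 dB/m
Total Att = 2.48167 * 1.6 = 3.9707 dB


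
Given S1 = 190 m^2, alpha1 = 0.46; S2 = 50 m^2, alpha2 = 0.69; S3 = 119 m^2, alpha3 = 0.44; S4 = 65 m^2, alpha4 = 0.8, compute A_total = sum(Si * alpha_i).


190 * 0.46 = 87.4
50 * 0.69 = 34.5
119 * 0.44 = 52.36
65 * 0.8 = 52
A_total = 87.4 + 34.5 + 52.36 + 52 = 226.26 m^2


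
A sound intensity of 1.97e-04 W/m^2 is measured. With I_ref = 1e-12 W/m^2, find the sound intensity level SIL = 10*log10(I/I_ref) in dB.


I / I_ref = 1.97e-04 / 1e-12 = 1.97e+08
SIL = 10 * log10(1.97e+08) = 82.945 dB


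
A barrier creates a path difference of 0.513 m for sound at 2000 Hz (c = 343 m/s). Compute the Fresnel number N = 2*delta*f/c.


N = 2*delta*f/c = 2*delta/lambda, where lambda = c/f
lambda = 343 / 2000 = 0.1715 m
N = 2 * 0.513 / 0.1715 = 5.9825


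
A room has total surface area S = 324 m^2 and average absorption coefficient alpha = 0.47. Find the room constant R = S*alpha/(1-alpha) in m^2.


R = 324 * 0.47 / (1 - 0.47) = 287.32 m^2


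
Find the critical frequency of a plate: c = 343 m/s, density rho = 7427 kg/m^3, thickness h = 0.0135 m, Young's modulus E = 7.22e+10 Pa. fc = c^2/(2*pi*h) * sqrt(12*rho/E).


12*rho/E = 12*7427/7.22e+10 = 1.2344e-06
sqrt(12*rho/E) = sqrt(1.2344e-06) = 0.00111104
c^2/(2*pi*h) = 343^2/(2*pi*0.0135) = 1.38699e+06
fc = 1.38699e+06 * 0.00111104 = 1541 Hz


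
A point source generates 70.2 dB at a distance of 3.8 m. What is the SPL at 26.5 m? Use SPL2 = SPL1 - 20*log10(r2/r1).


r2/r1 = 26.5/3.8 = 6.97368
Correction = 20*log10(6.97368) = 16.8692 dB
SPL2 = 70.2 - 16.8692 = 53.331 dB


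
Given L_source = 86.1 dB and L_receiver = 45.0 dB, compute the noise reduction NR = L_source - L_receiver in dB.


NR = L_source - L_receiver (difference between source and receiving room levels)
NR = 86.1 - 45.0 = 41.1 dB


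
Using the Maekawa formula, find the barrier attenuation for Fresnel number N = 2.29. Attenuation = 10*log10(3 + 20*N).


3 + 20*N = 3 + 20*2.29 = 48.8
Att = 10*log10(48.8) = 16.884 dB


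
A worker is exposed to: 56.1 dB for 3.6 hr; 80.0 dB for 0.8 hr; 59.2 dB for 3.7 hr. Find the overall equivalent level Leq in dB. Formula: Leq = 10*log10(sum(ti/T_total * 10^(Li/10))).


T_total = 3.6 + 0.8 + 3.7 = 8.1 hr
(3.6/8.1) * 10^(56.1/10) = 181058
(0.8/8.1) * 10^(80.0/10) = 9.87654e+06
(3.7/8.1) * 10^(59.2/10) = 379941
Sum = 181058 + 9.87654e+06 + 379941 = 1.04375e+07
Leq = 10*log10(1.04375e+07) = 70.186 dB


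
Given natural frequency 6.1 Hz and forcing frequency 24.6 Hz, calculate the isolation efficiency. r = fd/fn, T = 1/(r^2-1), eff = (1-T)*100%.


r = 24.6 / 6.1 = 4.03279
r^2 - 1 = 4.03279^2 - 1 = 15.2634
T = 1/15.2634 = 0.0655162
Efficiency = (1 - 0.0655162)*100 = 93.448 %


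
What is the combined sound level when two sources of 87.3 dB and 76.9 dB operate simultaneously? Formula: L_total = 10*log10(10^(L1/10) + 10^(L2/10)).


10^(87.3/10) = 5.37032e+08
10^(76.9/10) = 4.89779e+07
Sum = 5.37032e+08 + 4.89779e+07 = 5.8601e+08
L_total = 10*log10(5.8601e+08) = 87.679 dB


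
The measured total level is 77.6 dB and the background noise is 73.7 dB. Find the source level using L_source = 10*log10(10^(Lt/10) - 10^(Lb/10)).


10^(77.6/10) = 5.7544e+07
10^(73.7/10) = 2.34423e+07
Difference = 5.7544e+07 - 2.34423e+07 = 3.41017e+07
L_source = 10*log10(3.41017e+07) = 75.328 dB


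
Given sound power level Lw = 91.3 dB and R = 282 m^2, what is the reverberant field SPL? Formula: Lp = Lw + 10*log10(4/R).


4/R = 4/282 = 0.0141844
Lp = 91.3 + 10*log10(0.0141844) = 72.818 dB


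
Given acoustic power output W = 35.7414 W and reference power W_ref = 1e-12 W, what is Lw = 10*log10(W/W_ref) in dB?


W / W_ref = 35.7414 / 1e-12 = 3.57414e+13
Lw = 10 * log10(3.57414e+13) = 135.53 dB


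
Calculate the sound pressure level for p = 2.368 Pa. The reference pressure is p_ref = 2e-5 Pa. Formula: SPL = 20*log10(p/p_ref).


p / p_ref = 2.368 / 2e-5 = 118400
SPL = 20 * log10(118400) = 101.47 dB


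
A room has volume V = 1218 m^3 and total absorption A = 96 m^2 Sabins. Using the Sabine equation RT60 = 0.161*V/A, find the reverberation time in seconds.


RT60 = 0.161 * 1218 / 96 = 2.0427 s


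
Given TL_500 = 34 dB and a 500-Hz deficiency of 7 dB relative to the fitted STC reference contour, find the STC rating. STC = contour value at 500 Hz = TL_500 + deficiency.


By ASTM E413, STC = value of the fitted reference contour at 500 Hz.
Contour value at 500 Hz = TL_500 + deficiency = 34 + 7 = 41
STC = 41


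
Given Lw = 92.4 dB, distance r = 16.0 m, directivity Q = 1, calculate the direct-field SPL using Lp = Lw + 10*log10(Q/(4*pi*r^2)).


4*pi*r^2 = 4*pi*16.0^2 = 3216.99 m^2
Q / (4*pi*r^2) = 1 / 3216.99 = 0.00031085
Lp = 92.4 + 10*log10(0.00031085) = 57.326 dB


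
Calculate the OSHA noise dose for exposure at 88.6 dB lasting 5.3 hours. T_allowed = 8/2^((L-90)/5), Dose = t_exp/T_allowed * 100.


T_allowed = 8 / 2^((88.6 - 90)/5) = 9.71356 hr
Dose = 5.3 / 9.71356 * 100 = 54.563 %


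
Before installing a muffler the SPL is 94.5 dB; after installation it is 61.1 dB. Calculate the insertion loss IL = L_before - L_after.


Insertion loss = SPL without muffler - SPL with muffler
IL = 94.5 - 61.1 = 33.4 dB


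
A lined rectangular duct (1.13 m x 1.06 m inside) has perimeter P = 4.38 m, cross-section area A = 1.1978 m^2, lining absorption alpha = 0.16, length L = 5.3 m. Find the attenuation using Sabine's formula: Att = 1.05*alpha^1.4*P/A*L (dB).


alpha^1.4 = 0.16^1.4 = 0.076872
Attenuation rate = 1.05 * alpha^1.4 * P / A
= 1.05 * 0.076872 * 4.38 / 1.1978 = 0.295153 dB/m
Total Att = 0.295153 * 5.3 = 1.5643 dB


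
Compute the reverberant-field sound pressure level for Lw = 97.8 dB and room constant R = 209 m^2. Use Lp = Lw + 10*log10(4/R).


4/R = 4/209 = 0.0191388
Lp = 97.8 + 10*log10(0.0191388) = 80.619 dB


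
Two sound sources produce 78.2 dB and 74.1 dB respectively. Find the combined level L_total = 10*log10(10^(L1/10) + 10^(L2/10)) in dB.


10^(78.2/10) = 6.60693e+07
10^(74.1/10) = 2.5704e+07
Sum = 6.60693e+07 + 2.5704e+07 = 9.17733e+07
L_total = 10*log10(9.17733e+07) = 79.627 dB


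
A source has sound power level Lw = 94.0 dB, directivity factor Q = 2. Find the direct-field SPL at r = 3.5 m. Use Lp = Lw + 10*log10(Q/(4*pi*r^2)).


4*pi*r^2 = 4*pi*3.5^2 = 153.938 m^2
Q / (4*pi*r^2) = 2 / 153.938 = 0.0129922
Lp = 94.0 + 10*log10(0.0129922) = 75.137 dB


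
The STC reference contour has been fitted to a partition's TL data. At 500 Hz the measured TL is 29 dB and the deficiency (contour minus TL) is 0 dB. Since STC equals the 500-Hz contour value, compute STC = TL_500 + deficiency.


By ASTM E413, STC = value of the fitted reference contour at 500 Hz.
Contour value at 500 Hz = TL_500 + deficiency = 29 + 0 = 29
STC = 29


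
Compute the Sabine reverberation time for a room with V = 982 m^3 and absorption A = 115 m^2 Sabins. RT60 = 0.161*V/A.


RT60 = 0.161 * 982 / 115 = 1.3748 s


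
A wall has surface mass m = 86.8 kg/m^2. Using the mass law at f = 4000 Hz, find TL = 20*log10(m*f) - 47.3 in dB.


m * f = 86.8 * 4000 = 347200
20*log10(347200) = 110.812 dB
TL = 110.812 - 47.3 = 63.512 dB


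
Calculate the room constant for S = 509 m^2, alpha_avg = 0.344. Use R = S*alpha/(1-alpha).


R = 509 * 0.344 / (1 - 0.344) = 266.91 m^2


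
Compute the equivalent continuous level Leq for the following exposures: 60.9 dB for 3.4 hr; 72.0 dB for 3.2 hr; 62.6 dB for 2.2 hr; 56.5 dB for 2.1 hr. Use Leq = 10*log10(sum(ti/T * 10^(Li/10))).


T_total = 3.4 + 3.2 + 2.2 + 2.1 = 10.9 hr
(3.4/10.9) * 10^(60.9/10) = 383754
(3.2/10.9) * 10^(72.0/10) = 4.6529e+06
(2.2/10.9) * 10^(62.6/10) = 367279
(2.1/10.9) * 10^(56.5/10) = 86058.3
Sum = 383754 + 4.6529e+06 + 367279 + 86058.3 = 5.48999e+06
Leq = 10*log10(5.48999e+06) = 67.396 dB


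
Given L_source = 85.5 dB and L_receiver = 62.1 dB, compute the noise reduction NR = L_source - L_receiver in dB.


NR = L_source - L_receiver (difference between source and receiving room levels)
NR = 85.5 - 62.1 = 23.4 dB


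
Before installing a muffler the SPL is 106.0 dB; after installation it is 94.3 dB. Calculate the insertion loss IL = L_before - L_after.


Insertion loss = SPL without muffler - SPL with muffler
IL = 106.0 - 94.3 = 11.7 dB


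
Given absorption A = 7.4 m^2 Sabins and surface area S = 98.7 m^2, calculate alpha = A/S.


Absorption coefficient = absorbed power / incident power
alpha = A / S = 7.4 / 98.7 = 0.074975


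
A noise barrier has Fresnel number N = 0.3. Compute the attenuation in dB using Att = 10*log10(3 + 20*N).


3 + 20*N = 3 + 20*0.3 = 9
Att = 10*log10(9) = 9.5424 dB


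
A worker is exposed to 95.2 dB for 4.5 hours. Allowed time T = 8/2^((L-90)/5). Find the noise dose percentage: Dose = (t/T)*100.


T_allowed = 8 / 2^((95.2 - 90)/5) = 3.89062 hr
Dose = 4.5 / 3.89062 * 100 = 115.66 %


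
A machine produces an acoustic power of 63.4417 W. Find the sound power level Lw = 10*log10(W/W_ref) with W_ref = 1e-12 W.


W / W_ref = 63.4417 / 1e-12 = 6.34417e+13
Lw = 10 * log10(6.34417e+13) = 138.02 dB


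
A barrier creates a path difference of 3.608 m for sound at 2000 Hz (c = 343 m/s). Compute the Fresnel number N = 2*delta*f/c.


N = 2*delta*f/c = 2*delta/lambda, where lambda = c/f
lambda = 343 / 2000 = 0.1715 m
N = 2 * 3.608 / 0.1715 = 42.076


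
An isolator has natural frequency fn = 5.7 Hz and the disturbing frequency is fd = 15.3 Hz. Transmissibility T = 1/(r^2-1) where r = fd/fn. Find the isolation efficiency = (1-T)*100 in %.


r = 15.3 / 5.7 = 2.68421
r^2 - 1 = 2.68421^2 - 1 = 6.20498
T = 1/6.20498 = 0.161161
Efficiency = (1 - 0.161161)*100 = 83.884 %


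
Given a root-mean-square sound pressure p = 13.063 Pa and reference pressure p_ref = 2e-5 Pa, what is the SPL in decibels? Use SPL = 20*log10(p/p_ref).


p / p_ref = 13.063 / 2e-5 = 653150
SPL = 20 * log10(653150) = 116.3 dB


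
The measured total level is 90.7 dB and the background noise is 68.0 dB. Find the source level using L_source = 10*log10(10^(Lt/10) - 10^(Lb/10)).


10^(90.7/10) = 1.1749e+09
10^(68.0/10) = 6.30957e+06
Difference = 1.1749e+09 - 6.30957e+06 = 1.16859e+09
L_source = 10*log10(1.16859e+09) = 90.677 dB


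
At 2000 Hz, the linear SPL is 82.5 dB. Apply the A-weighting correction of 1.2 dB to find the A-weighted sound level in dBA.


A-weighting table: 2000 Hz -> 1.2 dB correction
SPL_A = SPL + correction = 82.5 + (1.2) = 83.7 dBA


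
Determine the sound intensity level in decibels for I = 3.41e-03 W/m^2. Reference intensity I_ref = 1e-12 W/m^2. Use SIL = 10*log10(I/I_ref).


I / I_ref = 3.41e-03 / 1e-12 = 3.41e+09
SIL = 10 * log10(3.41e+09) = 95.328 dB


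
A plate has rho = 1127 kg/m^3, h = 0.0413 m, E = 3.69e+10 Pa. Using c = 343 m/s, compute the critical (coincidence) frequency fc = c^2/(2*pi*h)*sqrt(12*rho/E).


12*rho/E = 12*1127/3.69e+10 = 3.66504e-07
sqrt(12*rho/E) = sqrt(3.66504e-07) = 0.000605396
c^2/(2*pi*h) = 343^2/(2*pi*0.0413) = 453376
fc = 453376 * 0.000605396 = 274.47 Hz


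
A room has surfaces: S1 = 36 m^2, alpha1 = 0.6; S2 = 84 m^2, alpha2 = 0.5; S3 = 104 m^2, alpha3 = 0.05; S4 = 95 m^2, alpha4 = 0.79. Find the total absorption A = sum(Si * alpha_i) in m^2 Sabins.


36 * 0.6 = 21.6
84 * 0.5 = 42
104 * 0.05 = 5.2
95 * 0.79 = 75.05
A_total = 21.6 + 42 + 5.2 + 75.05 = 143.85 m^2


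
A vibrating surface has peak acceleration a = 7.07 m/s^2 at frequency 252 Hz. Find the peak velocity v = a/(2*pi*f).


omega = 2*pi*f = 2*pi*252 = 1583.36 rad/s
v = a / omega = 7.07 / 1583.36 = 0.0044652 m/s


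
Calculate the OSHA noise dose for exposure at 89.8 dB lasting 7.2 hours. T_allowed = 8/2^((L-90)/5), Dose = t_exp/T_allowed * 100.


T_allowed = 8 / 2^((89.8 - 90)/5) = 8.22491 hr
Dose = 7.2 / 8.22491 * 100 = 87.539 %


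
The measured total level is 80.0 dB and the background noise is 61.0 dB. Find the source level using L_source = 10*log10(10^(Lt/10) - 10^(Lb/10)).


10^(80.0/10) = 1e+08
10^(61.0/10) = 1.25893e+06
Difference = 1e+08 - 1.25893e+06 = 9.87411e+07
L_source = 10*log10(9.87411e+07) = 79.945 dB


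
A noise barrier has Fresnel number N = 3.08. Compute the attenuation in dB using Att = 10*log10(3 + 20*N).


3 + 20*N = 3 + 20*3.08 = 64.6
Att = 10*log10(64.6) = 18.102 dB


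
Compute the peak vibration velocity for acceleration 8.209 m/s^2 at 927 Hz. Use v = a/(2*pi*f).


omega = 2*pi*f = 2*pi*927 = 5824.51 rad/s
v = a / omega = 8.209 / 5824.51 = 0.0014094 m/s


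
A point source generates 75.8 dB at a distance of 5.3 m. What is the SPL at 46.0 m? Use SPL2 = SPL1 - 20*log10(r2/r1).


r2/r1 = 46.0/5.3 = 8.67925
Correction = 20*log10(8.67925) = 18.7696 dB
SPL2 = 75.8 - 18.7696 = 57.03 dB


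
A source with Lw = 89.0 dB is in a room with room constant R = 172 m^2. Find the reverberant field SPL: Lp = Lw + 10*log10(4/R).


4/R = 4/172 = 0.0232558
Lp = 89.0 + 10*log10(0.0232558) = 72.665 dB


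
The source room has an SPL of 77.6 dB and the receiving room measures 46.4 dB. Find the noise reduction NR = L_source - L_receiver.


NR = L_source - L_receiver (difference between source and receiving room levels)
NR = 77.6 - 46.4 = 31.2 dB


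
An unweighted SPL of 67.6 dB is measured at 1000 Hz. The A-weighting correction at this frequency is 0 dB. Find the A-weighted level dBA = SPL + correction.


A-weighting table: 1000 Hz -> 0 dB correction
SPL_A = SPL + correction = 67.6 + (0) = 67.6 dBA


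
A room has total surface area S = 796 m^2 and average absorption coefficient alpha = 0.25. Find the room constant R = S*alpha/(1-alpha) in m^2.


R = 796 * 0.25 / (1 - 0.25) = 265.33 m^2


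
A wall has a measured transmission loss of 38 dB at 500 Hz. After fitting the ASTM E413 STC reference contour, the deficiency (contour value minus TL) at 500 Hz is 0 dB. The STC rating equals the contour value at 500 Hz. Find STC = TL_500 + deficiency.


By ASTM E413, STC = value of the fitted reference contour at 500 Hz.
Contour value at 500 Hz = TL_500 + deficiency = 38 + 0 = 38
STC = 38


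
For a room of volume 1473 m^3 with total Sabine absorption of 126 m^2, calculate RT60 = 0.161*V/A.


RT60 = 0.161 * 1473 / 126 = 1.8822 s


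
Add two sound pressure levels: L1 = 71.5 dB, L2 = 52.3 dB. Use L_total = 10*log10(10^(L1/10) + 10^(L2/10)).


10^(71.5/10) = 1.41254e+07
10^(52.3/10) = 169824
Sum = 1.41254e+07 + 169824 = 1.42952e+07
L_total = 10*log10(1.42952e+07) = 71.552 dB


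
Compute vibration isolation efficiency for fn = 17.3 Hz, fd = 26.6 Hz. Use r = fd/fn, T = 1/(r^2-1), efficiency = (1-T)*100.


r = 26.6 / 17.3 = 1.53757
r^2 - 1 = 1.53757^2 - 1 = 1.36412
T = 1/1.36412 = 0.733073
Efficiency = (1 - 0.733073)*100 = 26.693 %


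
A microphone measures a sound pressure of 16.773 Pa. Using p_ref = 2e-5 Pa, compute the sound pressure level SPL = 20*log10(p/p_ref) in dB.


p / p_ref = 16.773 / 2e-5 = 838650
SPL = 20 * log10(838650) = 118.47 dB


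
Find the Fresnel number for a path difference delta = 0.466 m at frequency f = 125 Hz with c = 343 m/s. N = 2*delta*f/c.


N = 2*delta*f/c = 2*delta/lambda, where lambda = c/f
lambda = 343 / 125 = 2.744 m
N = 2 * 0.466 / 2.744 = 0.33965


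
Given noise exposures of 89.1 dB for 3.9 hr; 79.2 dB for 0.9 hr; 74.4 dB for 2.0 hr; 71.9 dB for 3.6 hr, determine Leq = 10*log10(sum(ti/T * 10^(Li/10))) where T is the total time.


T_total = 3.9 + 0.9 + 2.0 + 3.6 = 10.4 hr
(3.9/10.4) * 10^(89.1/10) = 3.04811e+08
(0.9/10.4) * 10^(79.2/10) = 7.19796e+06
(2.0/10.4) * 10^(74.4/10) = 5.29659e+06
(3.6/10.4) * 10^(71.9/10) = 5.36129e+06
Sum = 3.04811e+08 + 7.19796e+06 + 5.29659e+06 + 5.36129e+06 = 3.22667e+08
Leq = 10*log10(3.22667e+08) = 85.088 dB


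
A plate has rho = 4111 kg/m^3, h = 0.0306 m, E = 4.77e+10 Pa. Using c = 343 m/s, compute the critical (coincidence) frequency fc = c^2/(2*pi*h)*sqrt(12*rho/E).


12*rho/E = 12*4111/4.77e+10 = 1.03421e-06
sqrt(12*rho/E) = sqrt(1.03421e-06) = 0.00101696
c^2/(2*pi*h) = 343^2/(2*pi*0.0306) = 611909
fc = 611909 * 0.00101696 = 622.29 Hz


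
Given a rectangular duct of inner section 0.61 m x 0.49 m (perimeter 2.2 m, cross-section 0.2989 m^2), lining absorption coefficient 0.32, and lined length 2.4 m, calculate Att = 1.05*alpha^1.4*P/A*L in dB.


alpha^1.4 = 0.32^1.4 = 0.202866
Attenuation rate = 1.05 * alpha^1.4 * P / A
= 1.05 * 0.202866 * 2.2 / 0.2989 = 1.56782 dB/m
Total Att = 1.56782 * 2.4 = 3.7628 dB


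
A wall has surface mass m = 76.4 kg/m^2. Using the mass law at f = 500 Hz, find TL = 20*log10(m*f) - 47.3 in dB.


m * f = 76.4 * 500 = 38200
20*log10(38200) = 91.6413 dB
TL = 91.6413 - 47.3 = 44.341 dB


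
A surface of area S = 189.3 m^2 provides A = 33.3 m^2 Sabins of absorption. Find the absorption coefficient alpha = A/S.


Absorption coefficient = absorbed power / incident power
alpha = A / S = 33.3 / 189.3 = 0.17591


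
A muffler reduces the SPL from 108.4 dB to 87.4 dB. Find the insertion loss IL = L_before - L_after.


Insertion loss = SPL without muffler - SPL with muffler
IL = 108.4 - 87.4 = 21 dB


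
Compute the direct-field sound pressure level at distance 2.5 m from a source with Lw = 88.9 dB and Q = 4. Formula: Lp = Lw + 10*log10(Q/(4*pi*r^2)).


4*pi*r^2 = 4*pi*2.5^2 = 78.5398 m^2
Q / (4*pi*r^2) = 4 / 78.5398 = 0.0509296
Lp = 88.9 + 10*log10(0.0509296) = 75.97 dB


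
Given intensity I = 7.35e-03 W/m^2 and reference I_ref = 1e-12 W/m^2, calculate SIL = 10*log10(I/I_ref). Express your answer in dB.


I / I_ref = 7.35e-03 / 1e-12 = 7.35e+09
SIL = 10 * log10(7.35e+09) = 98.663 dB


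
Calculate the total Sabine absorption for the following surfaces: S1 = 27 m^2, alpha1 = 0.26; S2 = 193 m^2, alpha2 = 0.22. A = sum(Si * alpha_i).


27 * 0.26 = 7.02
193 * 0.22 = 42.46
A_total = 7.02 + 42.46 = 49.48 m^2


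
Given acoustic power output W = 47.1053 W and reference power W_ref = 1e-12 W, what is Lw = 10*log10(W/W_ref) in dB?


W / W_ref = 47.1053 / 1e-12 = 4.71053e+13
Lw = 10 * log10(4.71053e+13) = 136.73 dB


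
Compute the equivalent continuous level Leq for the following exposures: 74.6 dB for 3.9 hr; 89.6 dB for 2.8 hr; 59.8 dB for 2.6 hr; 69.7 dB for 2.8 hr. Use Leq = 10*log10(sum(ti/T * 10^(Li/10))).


T_total = 3.9 + 2.8 + 2.6 + 2.8 = 12.1 hr
(3.9/12.1) * 10^(74.6/10) = 9.29564e+06
(2.8/12.1) * 10^(89.6/10) = 2.11044e+08
(2.6/12.1) * 10^(59.8/10) = 205205
(2.8/12.1) * 10^(69.7/10) = 2.1596e+06
Sum = 9.29564e+06 + 2.11044e+08 + 205205 + 2.1596e+06 = 2.22704e+08
Leq = 10*log10(2.22704e+08) = 83.477 dB


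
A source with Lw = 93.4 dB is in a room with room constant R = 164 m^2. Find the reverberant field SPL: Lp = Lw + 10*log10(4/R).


4/R = 4/164 = 0.0243902
Lp = 93.4 + 10*log10(0.0243902) = 77.272 dB


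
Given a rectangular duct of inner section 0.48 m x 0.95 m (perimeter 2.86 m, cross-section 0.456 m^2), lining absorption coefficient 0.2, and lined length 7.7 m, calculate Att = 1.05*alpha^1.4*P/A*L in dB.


alpha^1.4 = 0.2^1.4 = 0.105061
Attenuation rate = 1.05 * alpha^1.4 * P / A
= 1.05 * 0.105061 * 2.86 / 0.456 = 0.691882 dB/m
Total Att = 0.691882 * 7.7 = 5.3275 dB


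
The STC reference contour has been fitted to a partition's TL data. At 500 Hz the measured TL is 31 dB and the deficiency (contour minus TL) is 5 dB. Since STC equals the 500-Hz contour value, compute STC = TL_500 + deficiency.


By ASTM E413, STC = value of the fitted reference contour at 500 Hz.
Contour value at 500 Hz = TL_500 + deficiency = 31 + 5 = 36
STC = 36


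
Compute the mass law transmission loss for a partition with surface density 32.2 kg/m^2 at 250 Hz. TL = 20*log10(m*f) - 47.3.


m * f = 32.2 * 250 = 8050
20*log10(8050) = 78.1159 dB
TL = 78.1159 - 47.3 = 30.816 dB


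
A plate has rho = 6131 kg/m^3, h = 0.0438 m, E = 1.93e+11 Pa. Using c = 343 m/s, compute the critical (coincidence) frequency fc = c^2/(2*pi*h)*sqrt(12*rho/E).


12*rho/E = 12*6131/1.93e+11 = 3.81202e-07
sqrt(12*rho/E) = sqrt(3.81202e-07) = 0.000617416
c^2/(2*pi*h) = 343^2/(2*pi*0.0438) = 427498
fc = 427498 * 0.000617416 = 263.94 Hz


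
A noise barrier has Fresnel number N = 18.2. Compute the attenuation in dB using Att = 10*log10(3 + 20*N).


3 + 20*N = 3 + 20*18.2 = 367
Att = 10*log10(367) = 25.647 dB


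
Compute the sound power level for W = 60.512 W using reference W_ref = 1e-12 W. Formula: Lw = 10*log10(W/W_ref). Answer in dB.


W / W_ref = 60.512 / 1e-12 = 6.0512e+13
Lw = 10 * log10(6.0512e+13) = 137.82 dB


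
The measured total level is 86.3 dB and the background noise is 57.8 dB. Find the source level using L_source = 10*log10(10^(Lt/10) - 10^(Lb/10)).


10^(86.3/10) = 4.2658e+08
10^(57.8/10) = 602560
Difference = 4.2658e+08 - 602560 = 4.25977e+08
L_source = 10*log10(4.25977e+08) = 86.294 dB


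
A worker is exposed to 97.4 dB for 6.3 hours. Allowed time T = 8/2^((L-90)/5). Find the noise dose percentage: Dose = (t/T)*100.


T_allowed = 8 / 2^((97.4 - 90)/5) = 2.86791 hr
Dose = 6.3 / 2.86791 * 100 = 219.67 %


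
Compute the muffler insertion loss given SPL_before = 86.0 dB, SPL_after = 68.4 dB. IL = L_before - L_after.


Insertion loss = SPL without muffler - SPL with muffler
IL = 86.0 - 68.4 = 17.6 dB


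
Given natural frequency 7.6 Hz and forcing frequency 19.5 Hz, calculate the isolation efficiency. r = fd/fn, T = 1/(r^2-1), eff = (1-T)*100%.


r = 19.5 / 7.6 = 2.56579
r^2 - 1 = 2.56579^2 - 1 = 5.58328
T = 1/5.58328 = 0.179106
Efficiency = (1 - 0.179106)*100 = 82.089 %


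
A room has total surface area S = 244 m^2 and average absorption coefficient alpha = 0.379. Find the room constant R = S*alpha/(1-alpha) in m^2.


R = 244 * 0.379 / (1 - 0.379) = 148.91 m^2


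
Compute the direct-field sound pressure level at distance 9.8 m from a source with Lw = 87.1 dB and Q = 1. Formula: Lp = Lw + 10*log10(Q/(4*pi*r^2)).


4*pi*r^2 = 4*pi*9.8^2 = 1206.87 m^2
Q / (4*pi*r^2) = 1 / 1206.87 = 0.00082859
Lp = 87.1 + 10*log10(0.00082859) = 56.283 dB


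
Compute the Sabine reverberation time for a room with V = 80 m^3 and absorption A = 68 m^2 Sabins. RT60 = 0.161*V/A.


RT60 = 0.161 * 80 / 68 = 0.18941 s


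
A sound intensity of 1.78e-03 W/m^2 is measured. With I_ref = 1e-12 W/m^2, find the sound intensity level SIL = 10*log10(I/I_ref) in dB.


I / I_ref = 1.78e-03 / 1e-12 = 1.78e+09
SIL = 10 * log10(1.78e+09) = 92.504 dB


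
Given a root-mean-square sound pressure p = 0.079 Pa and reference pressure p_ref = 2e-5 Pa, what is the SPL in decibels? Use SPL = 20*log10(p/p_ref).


p / p_ref = 0.079 / 2e-5 = 3950
SPL = 20 * log10(3950) = 71.932 dB


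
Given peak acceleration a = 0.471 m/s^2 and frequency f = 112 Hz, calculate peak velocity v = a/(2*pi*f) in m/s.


omega = 2*pi*f = 2*pi*112 = 703.717 rad/s
v = a / omega = 0.471 / 703.717 = 0.0006693 m/s


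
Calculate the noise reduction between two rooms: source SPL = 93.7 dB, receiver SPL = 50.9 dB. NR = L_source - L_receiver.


NR = L_source - L_receiver (difference between source and receiving room levels)
NR = 93.7 - 50.9 = 42.8 dB


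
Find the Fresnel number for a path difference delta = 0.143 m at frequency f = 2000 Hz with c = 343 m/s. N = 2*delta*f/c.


N = 2*delta*f/c = 2*delta/lambda, where lambda = c/f
lambda = 343 / 2000 = 0.1715 m
N = 2 * 0.143 / 0.1715 = 1.6676


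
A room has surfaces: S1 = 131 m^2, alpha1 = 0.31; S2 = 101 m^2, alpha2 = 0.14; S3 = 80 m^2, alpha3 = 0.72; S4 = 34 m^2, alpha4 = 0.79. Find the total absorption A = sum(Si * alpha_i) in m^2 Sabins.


131 * 0.31 = 40.61
101 * 0.14 = 14.14
80 * 0.72 = 57.6
34 * 0.79 = 26.86
A_total = 40.61 + 14.14 + 57.6 + 26.86 = 139.21 m^2


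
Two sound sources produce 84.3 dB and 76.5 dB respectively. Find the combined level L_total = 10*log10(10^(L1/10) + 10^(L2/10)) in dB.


10^(84.3/10) = 2.69153e+08
10^(76.5/10) = 4.46684e+07
Sum = 2.69153e+08 + 4.46684e+07 = 3.13821e+08
L_total = 10*log10(3.13821e+08) = 84.967 dB


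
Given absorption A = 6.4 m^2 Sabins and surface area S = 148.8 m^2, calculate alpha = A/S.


Absorption coefficient = absorbed power / incident power
alpha = A / S = 6.4 / 148.8 = 0.043011


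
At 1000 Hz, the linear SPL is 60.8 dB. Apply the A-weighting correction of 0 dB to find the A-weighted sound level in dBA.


A-weighting table: 1000 Hz -> 0 dB correction
SPL_A = SPL + correction = 60.8 + (0) = 60.8 dBA


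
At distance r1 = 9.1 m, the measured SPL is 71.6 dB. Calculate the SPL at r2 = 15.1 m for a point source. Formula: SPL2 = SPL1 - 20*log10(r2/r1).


r2/r1 = 15.1/9.1 = 1.65934
Correction = 20*log10(1.65934) = 4.39871 dB
SPL2 = 71.6 - 4.39871 = 67.201 dB


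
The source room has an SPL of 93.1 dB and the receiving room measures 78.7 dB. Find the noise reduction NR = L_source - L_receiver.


NR = L_source - L_receiver (difference between source and receiving room levels)
NR = 93.1 - 78.7 = 14.4 dB


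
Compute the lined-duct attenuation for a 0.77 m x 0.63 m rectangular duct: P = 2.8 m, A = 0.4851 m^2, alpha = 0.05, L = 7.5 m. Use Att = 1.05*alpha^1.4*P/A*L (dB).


alpha^1.4 = 0.05^1.4 = 0.0150854
Attenuation rate = 1.05 * alpha^1.4 * P / A
= 1.05 * 0.0150854 * 2.8 / 0.4851 = 0.0914267 dB/m
Total Att = 0.0914267 * 7.5 = 0.6857 dB


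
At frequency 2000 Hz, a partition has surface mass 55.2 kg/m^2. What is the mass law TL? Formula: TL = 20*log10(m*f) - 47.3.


m * f = 55.2 * 2000 = 110400
20*log10(110400) = 100.859 dB
TL = 100.859 - 47.3 = 53.559 dB


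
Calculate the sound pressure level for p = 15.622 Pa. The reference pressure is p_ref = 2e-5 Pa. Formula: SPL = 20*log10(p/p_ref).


p / p_ref = 15.622 / 2e-5 = 781100
SPL = 20 * log10(781100) = 117.85 dB


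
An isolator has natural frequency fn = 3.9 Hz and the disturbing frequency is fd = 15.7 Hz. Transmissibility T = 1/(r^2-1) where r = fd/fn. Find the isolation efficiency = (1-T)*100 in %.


r = 15.7 / 3.9 = 4.02564
r^2 - 1 = 4.02564^2 - 1 = 15.2058
T = 1/15.2058 = 0.0657644
Efficiency = (1 - 0.0657644)*100 = 93.424 %


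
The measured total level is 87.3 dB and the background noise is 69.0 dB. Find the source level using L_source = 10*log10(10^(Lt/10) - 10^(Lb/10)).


10^(87.3/10) = 5.37032e+08
10^(69.0/10) = 7.94328e+06
Difference = 5.37032e+08 - 7.94328e+06 = 5.29089e+08
L_source = 10*log10(5.29089e+08) = 87.235 dB


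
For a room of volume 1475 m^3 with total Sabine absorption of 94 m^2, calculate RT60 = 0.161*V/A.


RT60 = 0.161 * 1475 / 94 = 2.5263 s


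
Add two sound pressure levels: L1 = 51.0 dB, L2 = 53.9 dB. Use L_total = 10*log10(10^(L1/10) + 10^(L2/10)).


10^(51.0/10) = 125893
10^(53.9/10) = 245471
Sum = 125893 + 245471 = 371364
L_total = 10*log10(371364) = 55.698 dB


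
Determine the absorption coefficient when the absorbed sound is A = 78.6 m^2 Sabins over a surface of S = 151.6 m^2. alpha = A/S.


Absorption coefficient = absorbed power / incident power
alpha = A / S = 78.6 / 151.6 = 0.51847


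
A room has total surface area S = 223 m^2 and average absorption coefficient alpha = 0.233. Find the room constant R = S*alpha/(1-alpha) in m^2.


R = 223 * 0.233 / (1 - 0.233) = 67.743 m^2


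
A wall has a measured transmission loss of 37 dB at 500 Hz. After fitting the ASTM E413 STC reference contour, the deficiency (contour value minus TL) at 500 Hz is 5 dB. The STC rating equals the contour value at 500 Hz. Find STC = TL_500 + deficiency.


By ASTM E413, STC = value of the fitted reference contour at 500 Hz.
Contour value at 500 Hz = TL_500 + deficiency = 37 + 5 = 42
STC = 42


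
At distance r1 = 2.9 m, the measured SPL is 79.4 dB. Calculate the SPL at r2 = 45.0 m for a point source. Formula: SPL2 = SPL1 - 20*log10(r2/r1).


r2/r1 = 45.0/2.9 = 15.5172
Correction = 20*log10(15.5172) = 23.8163 dB
SPL2 = 79.4 - 23.8163 = 55.584 dB


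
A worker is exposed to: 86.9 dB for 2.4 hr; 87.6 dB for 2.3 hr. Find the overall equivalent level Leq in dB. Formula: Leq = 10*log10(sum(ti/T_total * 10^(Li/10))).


T_total = 2.4 + 2.3 = 4.7 hr
(2.4/4.7) * 10^(86.9/10) = 2.501e+08
(2.3/4.7) * 10^(87.6/10) = 2.81598e+08
Sum = 2.501e+08 + 2.81598e+08 = 5.31698e+08
Leq = 10*log10(5.31698e+08) = 87.257 dB


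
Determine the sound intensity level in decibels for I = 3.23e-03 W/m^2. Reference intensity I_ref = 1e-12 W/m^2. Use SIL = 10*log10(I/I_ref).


I / I_ref = 3.23e-03 / 1e-12 = 3.23e+09
SIL = 10 * log10(3.23e+09) = 95.092 dB


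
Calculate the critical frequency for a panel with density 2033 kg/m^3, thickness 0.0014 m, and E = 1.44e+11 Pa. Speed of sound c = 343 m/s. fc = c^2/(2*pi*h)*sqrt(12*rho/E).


12*rho/E = 12*2033/1.44e+11 = 1.69417e-07
sqrt(12*rho/E) = sqrt(1.69417e-07) = 0.000411603
c^2/(2*pi*h) = 343^2/(2*pi*0.0014) = 1.33746e+07
fc = 1.33746e+07 * 0.000411603 = 5505 Hz
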